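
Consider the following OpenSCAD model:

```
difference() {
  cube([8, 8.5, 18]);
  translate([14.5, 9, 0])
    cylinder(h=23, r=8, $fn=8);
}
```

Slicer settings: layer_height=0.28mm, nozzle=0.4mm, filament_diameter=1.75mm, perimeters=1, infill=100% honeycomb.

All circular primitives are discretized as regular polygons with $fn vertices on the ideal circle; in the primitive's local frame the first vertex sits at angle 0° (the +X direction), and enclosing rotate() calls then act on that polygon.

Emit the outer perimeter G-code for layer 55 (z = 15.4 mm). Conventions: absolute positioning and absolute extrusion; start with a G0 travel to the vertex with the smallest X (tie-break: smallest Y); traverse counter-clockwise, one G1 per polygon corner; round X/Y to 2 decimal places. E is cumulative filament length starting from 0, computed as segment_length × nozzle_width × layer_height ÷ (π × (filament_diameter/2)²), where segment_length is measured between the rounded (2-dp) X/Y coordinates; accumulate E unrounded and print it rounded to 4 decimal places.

G0 X0.00 Y0.00 Z15.40
G1 X8.00 Y0.00 E0.3725
G1 X8.00 Y5.38 E0.6230
G1 X6.71 Y8.50 E0.7802
G1 X0.00 Y8.50 E1.0927
G1 X0.00 Y0.00 E1.4885

At z = 15.4 mm: the cube (footprint 8×8.5) is included at this height; the r=8 cylinder at (14.5, 9) gives a regular 8-gon of circumradius 8 (constant along its height); Subtracting the remaining from the first: starting from the 8×8.5 cube, the r=8 cylinder at (14.5, 9) partially overlaps it — only the 2.02 mm² overlap (of its 181.02 mm²) is removed, clipping the outline — 1 connected region. The outline is a single polygon with 5 vertices. Extrusion per mm of travel: 0.4 × 0.28 / (π × 0.875²) = 0.046564. Accumulating E over each segment gives final E = 1.4885.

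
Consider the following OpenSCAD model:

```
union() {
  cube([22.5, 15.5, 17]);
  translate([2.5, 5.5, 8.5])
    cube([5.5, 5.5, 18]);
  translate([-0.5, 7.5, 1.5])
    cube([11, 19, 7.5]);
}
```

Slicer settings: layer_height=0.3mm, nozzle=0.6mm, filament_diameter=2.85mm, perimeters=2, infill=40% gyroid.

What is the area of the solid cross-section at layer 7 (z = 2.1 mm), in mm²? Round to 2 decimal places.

473.75 mm²

At z = 2.1 mm: the cube is present — its section is the full 22.5×15.5 rectangle (area 348.75 mm²); the cube at (2.5, 5.5) does not reach this height (z outside [8.5, 26.5]); the 11×19 cube at (-0.5, 7.5) contributes its full rectangle (area 209.00 mm²); Merging all regions: the regions partially overlap — summed areas 557.75 mm² minus the doubly-counted overlap 84.00 mm² gives 473.75 mm² — area = 473.75 mm². Overall, the cross-section is a single solid region. Net area = 473.75 mm².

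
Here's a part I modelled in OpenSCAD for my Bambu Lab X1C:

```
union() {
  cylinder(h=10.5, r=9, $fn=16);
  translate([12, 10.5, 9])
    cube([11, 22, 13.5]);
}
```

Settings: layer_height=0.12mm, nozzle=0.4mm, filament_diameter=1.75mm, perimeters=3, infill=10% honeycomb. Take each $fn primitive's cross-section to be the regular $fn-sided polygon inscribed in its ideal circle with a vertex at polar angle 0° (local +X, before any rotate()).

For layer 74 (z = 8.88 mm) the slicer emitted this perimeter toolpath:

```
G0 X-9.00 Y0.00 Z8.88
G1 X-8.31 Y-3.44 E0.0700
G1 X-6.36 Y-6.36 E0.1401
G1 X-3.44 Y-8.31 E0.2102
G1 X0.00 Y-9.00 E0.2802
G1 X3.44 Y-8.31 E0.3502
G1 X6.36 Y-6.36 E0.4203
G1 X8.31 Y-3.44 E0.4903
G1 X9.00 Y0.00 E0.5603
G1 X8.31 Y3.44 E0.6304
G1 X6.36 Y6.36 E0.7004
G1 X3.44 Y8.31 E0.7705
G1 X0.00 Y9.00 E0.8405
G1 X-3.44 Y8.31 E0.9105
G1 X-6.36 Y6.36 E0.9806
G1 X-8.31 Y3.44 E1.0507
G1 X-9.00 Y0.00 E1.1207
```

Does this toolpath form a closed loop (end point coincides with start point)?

Start point (G0): (-9.00, 0.00). End point (last G1): the path returns to the start — closed.

yes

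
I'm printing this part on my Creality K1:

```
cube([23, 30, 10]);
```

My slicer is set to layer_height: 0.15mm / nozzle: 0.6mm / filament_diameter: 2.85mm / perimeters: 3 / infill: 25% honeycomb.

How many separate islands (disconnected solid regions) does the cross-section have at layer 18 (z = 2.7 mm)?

At z = 2.7 mm: the cube (footprint 23×30) is included at this height. Overall, the cross-section is a single solid region. Island count = 1.

1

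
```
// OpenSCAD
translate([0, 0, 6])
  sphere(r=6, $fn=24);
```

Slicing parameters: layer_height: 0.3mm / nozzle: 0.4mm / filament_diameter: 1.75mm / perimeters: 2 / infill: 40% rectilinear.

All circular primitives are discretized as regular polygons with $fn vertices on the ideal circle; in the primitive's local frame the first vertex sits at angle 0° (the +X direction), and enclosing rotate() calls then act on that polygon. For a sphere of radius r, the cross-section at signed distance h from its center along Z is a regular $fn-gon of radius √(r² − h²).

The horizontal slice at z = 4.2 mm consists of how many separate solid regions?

1

At z = 4.2 mm: the r=6 sphere slices to a regular 24-gon of circumradius 5.724 (√(r²−h²) with h=1.8 from center). The result has 1 disconnected region.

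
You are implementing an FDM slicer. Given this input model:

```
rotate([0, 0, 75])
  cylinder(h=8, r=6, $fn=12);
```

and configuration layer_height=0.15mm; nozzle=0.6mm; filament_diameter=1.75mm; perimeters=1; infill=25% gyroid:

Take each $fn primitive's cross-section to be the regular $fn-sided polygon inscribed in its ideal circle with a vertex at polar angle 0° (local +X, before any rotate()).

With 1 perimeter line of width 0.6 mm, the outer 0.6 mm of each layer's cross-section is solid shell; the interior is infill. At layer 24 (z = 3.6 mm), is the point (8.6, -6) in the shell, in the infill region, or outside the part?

outside

At z = 3.6 mm: the r=6 cylinder gives a regular 12-gon of circumradius 6 (constant along its height); (whole slice rotated 75° about Z — lengths, areas and connectivity unchanged). Overall, the cross-section is a single solid region. Undo the 75° rotation: the query point maps to (-3.570, -9.860) in the un-rotated model frame. The nearest boundary edge runs (-3.00, -5.20)→(-0.00, -6.00); distance from the point to it = 4.65 mm. The point is not inside any of the regions above, so it lies outside the cross-section (4.65 mm from the nearest boundary).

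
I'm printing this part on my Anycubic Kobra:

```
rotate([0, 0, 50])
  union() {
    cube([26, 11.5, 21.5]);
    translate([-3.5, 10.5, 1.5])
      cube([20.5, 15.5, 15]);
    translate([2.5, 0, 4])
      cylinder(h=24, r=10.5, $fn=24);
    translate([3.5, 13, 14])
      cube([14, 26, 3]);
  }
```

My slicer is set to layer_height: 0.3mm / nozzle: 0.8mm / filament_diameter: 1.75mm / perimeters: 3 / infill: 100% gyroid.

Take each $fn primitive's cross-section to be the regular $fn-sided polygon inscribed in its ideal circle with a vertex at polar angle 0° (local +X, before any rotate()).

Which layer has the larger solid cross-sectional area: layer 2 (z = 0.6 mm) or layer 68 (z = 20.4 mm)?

layer 68 (z = 20.4 mm)

Layer 2 (z = 0.6): the cube is present — its section is the full 26×11.5 rectangle (area 299.00 mm²); the cube at (-3.5, 10.5) is not intersected at this z (z outside [1.5, 16.5]); the cylinder at (2.5, 0) is absent (z outside [4, 28]); the cube at (3.5, 13) is not intersected at this z (z outside [14, 17]); Merging all regions: only the 26×11.5 cube is present, so the union is just that shape — area = 299.00 mm²; (rotated 50° about Z; rotation is an isometry so areas/perimeters/island counts are preserved). So its area = 299.00 mm². Layer 68 (z = 20.4): the 26×11.5 cube contributes its full rectangle (area 299.00 mm²); the cube at (-3.5, 10.5) is absent (z outside [1.5, 16.5]); the cylinder at (2.5, 0): section is a regular 24-gon, circumradius r=10.5 (area = (24/2)·10.500²·sin(360°/24) = 342.42 mm²); the cube at (3.5, 13) is absent (z outside [14, 17]); Merging all regions: the regions partially overlap — summed areas 641.42 mm² minus the doubly-counted overlap 111.44 mm² gives 529.97 mm² — area = 529.97 mm²; (whole slice rotated 50° about Z — lengths, areas and connectivity unchanged). So its area = 529.97 mm². Layer 68 is larger (529.97 vs 299.00 mm²).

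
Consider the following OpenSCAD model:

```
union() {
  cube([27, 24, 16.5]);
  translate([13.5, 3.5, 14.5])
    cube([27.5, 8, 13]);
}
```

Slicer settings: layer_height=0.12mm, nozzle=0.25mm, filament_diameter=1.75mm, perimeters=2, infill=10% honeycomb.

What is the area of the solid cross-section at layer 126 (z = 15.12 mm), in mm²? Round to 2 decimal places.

760.00 mm²

At z = 15.12 mm: the 27×24 cube contributes its full rectangle (area 648.00 mm²); the cube at (13.5, 3.5) (footprint 27.5×8) is included at this height (area 220.00 mm²); Merging all regions: the regions partially overlap — summed areas 868.00 mm² minus the doubly-counted overlap 108.00 mm² gives 760.00 mm² — area = 760.00 mm². Overall, the cross-section is a single solid region. Net area = 760.00 mm².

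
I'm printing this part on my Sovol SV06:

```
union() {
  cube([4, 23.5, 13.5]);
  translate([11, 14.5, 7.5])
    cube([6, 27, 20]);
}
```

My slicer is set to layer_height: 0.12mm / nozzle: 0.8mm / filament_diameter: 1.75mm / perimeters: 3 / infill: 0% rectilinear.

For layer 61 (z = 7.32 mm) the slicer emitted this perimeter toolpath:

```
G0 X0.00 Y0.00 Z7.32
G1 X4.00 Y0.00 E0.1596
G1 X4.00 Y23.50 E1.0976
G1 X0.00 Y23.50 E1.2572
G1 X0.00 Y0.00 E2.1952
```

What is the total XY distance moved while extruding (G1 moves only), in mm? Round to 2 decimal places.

55.00 mm

Sum the Euclidean lengths of each G1 segment: total = 55.00 mm.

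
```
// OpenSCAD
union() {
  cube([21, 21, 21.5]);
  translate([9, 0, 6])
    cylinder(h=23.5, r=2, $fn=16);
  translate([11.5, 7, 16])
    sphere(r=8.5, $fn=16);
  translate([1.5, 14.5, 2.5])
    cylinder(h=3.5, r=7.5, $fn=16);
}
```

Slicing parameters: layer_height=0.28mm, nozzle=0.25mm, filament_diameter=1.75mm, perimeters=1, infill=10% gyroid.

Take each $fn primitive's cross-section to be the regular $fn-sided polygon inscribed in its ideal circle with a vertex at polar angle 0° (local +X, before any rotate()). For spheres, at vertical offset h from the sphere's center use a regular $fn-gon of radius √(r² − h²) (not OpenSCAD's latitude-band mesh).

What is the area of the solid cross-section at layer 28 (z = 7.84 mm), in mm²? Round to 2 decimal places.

At z = 7.84 mm: the 21×21 cube contributes its full rectangle (area 441.00 mm²); the cylinder at (9, 0): section is a regular 16-gon, circumradius r=2 (area = (16/2)·2.000²·sin(360°/16) = 12.25 mm²); the r=8.5 sphere at (11.5, 7) slices to a regular 16-gon of circumradius 2.380 (√(r²−h²) with h=8.16 from center) (area = (16/2)·2.380²·sin(360°/16) = 17.34 mm²); the cylinder at (1.5, 14.5) is absent (z outside [2.5, 6]); Combining (union): the regions partially overlap — summed areas 470.59 mm² minus the doubly-counted overlap 23.46 mm² gives 447.12 mm² — area = 447.12 mm². Overall, the cross-section is a single solid region. Net area = 447.12 mm².

447.12 mm²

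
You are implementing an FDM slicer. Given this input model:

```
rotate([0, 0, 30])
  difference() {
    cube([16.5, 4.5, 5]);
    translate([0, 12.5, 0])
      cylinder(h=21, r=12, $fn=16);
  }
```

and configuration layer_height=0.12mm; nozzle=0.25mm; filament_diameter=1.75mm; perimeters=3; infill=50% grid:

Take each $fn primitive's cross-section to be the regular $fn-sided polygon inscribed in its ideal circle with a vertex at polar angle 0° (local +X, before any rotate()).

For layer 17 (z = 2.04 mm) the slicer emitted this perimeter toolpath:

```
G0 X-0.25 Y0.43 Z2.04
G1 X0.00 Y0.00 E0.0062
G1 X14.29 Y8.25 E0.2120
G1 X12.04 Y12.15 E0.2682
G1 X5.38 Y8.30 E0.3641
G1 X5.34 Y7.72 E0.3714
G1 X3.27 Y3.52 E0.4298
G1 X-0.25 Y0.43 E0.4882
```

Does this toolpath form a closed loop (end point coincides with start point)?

Start point (G0): (-0.25, 0.43). End point (last G1): the path returns to the start — closed.

yes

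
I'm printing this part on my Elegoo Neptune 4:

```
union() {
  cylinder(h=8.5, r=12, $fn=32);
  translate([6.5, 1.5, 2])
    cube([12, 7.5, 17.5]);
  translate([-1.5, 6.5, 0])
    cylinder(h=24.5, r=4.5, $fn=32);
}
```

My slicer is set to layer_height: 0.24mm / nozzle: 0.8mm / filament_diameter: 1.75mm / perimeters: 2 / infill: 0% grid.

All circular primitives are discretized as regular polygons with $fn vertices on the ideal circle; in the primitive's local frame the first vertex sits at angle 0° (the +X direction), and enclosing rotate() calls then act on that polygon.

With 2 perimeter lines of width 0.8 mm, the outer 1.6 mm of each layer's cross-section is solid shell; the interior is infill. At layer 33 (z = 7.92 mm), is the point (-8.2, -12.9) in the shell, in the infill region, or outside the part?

At z = 7.92 mm: the r=12 cylinder contributes a regular 32-gon of circumradius 12; the cube at (6.5, 1.5) is present — its section is the full 12×7.5 rectangle; the r=4.5 cylinder at (-1.5, 6.5) gives a regular 32-gon of circumradius 4.5 (constant along its height); Merging all regions: the regions partially overlap (shared area 92.96 mm²), so overlapping operands fuse into one piece — 1 connected region. Overall, the cross-section is a single solid region. The nearest boundary edge runs (-4.59, -11.09)→(-6.67, -9.98); distance from the point to it = 3.30 mm. The point is not inside any of the regions above, so it lies outside the cross-section (3.30 mm from the nearest boundary).

outside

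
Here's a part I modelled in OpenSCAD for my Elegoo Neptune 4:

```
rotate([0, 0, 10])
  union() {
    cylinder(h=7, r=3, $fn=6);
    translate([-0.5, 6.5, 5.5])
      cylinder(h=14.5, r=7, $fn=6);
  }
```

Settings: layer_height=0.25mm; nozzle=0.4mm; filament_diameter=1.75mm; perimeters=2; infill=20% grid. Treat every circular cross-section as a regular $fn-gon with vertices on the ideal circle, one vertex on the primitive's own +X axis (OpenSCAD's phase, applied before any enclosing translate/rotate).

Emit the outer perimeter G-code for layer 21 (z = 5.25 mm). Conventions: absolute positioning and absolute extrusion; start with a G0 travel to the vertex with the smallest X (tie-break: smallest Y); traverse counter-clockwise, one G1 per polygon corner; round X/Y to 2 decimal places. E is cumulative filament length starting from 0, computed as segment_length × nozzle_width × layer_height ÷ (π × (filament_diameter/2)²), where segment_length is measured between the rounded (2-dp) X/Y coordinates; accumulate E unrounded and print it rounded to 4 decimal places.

G0 X-2.95 Y-0.52 Z5.25
G1 X-1.03 Y-2.82 E0.1246
G1 X1.93 Y-2.30 E0.2495
G1 X2.95 Y0.52 E0.3742
G1 X1.03 Y2.82 E0.4987
G1 X-1.93 Y2.30 E0.6237
G1 X-2.95 Y-0.52 E0.7484

At z = 5.25 mm: the r=3 cylinder contributes a regular 6-gon of circumradius 3; the cylinder at (-0.5, 6.5) is not intersected at this z (z outside [5.5, 20]); Taking the union: only the r=3 cylinder is present, so the union is just that shape — 1 connected region; (rotated 10° about Z; rotation is an isometry so areas/perimeters/island counts are preserved). The outline is a single polygon with 6 vertices. Extrusion per mm of travel: 0.4 × 0.25 / (π × 0.875²) = 0.041575. Accumulating E over each segment gives final E = 0.7484.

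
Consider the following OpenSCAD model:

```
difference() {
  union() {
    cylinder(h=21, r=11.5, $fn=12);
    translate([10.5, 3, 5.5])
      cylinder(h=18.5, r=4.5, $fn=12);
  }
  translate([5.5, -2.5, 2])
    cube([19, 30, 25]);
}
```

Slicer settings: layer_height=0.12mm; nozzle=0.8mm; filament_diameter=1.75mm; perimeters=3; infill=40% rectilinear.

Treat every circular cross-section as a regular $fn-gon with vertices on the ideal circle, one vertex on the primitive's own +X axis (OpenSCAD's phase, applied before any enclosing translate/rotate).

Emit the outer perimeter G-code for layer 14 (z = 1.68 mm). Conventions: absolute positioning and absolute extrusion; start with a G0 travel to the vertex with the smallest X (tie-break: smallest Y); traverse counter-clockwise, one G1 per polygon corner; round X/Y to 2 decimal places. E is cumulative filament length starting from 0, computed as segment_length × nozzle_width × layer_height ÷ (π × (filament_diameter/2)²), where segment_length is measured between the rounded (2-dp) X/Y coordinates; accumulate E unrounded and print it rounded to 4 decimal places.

G0 X-11.50 Y0.00 Z1.68
G1 X-9.96 Y-5.75 E0.2376
G1 X-5.75 Y-9.96 E0.4752
G1 X0.00 Y-11.50 E0.7128
G1 X5.75 Y-9.96 E0.9504
G1 X9.96 Y-5.75 E1.1880
G1 X11.50 Y0.00 E1.4256
G1 X9.96 Y5.75 E1.6632
G1 X5.75 Y9.96 E1.9008
G1 X0.00 Y11.50 E2.1384
G1 X-5.75 Y9.96 E2.3760
G1 X-9.96 Y5.75 E2.6136
G1 X-11.50 Y0.00 E2.8512

At z = 1.68 mm: the r=11.5 cylinder contributes a regular 12-gon of circumradius 11.5; the cylinder at (10.5, 3) is absent (z outside [5.5, 24]); Merging all regions: only the r=11.5 cylinder is present, so the union is just that shape — 1 connected region; the cube at (5.5, -2.5) is not intersected at this z (z outside [2, 27]); After the difference (first − rest): none of the subtracted shapes is present at this height, so that combined region is unchanged — 1 connected region. The outline is a single polygon with 12 vertices. Extrusion per mm of travel: 0.8 × 0.12 / (π × 0.875²) = 0.039912. Accumulating E over each segment gives final E = 2.8512.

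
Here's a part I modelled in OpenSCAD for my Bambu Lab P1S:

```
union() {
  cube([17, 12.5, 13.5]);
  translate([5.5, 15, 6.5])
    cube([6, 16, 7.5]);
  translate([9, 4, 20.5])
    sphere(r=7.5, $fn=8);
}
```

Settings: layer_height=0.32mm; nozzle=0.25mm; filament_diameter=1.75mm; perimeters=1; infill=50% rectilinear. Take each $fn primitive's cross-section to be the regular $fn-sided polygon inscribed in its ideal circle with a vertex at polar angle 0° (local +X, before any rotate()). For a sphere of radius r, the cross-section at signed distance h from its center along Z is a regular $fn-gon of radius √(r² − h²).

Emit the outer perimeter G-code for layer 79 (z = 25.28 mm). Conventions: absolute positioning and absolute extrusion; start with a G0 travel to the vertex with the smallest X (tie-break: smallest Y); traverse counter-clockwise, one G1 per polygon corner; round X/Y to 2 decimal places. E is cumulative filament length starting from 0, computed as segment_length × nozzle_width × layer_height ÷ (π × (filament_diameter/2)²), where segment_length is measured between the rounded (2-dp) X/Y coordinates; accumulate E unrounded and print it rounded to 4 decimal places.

G0 X3.22 Y4.00 Z25.28
G1 X4.91 Y-0.09 E0.1472
G1 X9.00 Y-1.78 E0.2944
G1 X13.09 Y-0.09 E0.4416
G1 X14.78 Y4.00 E0.5888
G1 X13.09 Y8.09 E0.7359
G1 X9.00 Y9.78 E0.8831
G1 X4.91 Y8.09 E1.0303
G1 X3.22 Y4.00 E1.1775

At z = 25.28 mm: the cube does not reach this height (z outside [0, 13.5]); the cube at (5.5, 15) is not intersected at this z (z outside [6.5, 14]); the r=7.5 sphere at (9, 4) contributes a regular 8-gon of circumradius √(7.5²−4.78²) = 5.779; Taking the union: only the r=7.5 sphere at (9, 4) is present, so the union is just that shape — 1 connected region. The outline is a single polygon with 8 vertices. Extrusion per mm of travel: 0.25 × 0.32 / (π × 0.875²) = 0.033260. Accumulating E over each segment gives final E = 1.1775.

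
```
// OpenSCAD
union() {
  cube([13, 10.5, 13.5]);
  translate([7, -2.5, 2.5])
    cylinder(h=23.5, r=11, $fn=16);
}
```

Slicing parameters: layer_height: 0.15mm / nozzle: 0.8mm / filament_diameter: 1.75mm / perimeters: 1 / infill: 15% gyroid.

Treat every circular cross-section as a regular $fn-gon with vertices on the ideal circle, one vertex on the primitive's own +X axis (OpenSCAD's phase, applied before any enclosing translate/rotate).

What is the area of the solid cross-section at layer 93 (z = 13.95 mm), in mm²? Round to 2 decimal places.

At z = 13.95 mm: the cube is absent (z outside [0, 13.5]); the r=11 cylinder at (7, -2.5) gives a regular 16-gon of circumradius 11 (constant along its height) (area = (16/2)·11.000²·sin(360°/16) = 370.44 mm²); Merging all regions: only the r=11 cylinder at (7, -2.5) is present, so the union is just that shape — area = 370.44 mm². Overall, the cross-section is a single solid region. Net area = 370.44 mm².

370.44 mm²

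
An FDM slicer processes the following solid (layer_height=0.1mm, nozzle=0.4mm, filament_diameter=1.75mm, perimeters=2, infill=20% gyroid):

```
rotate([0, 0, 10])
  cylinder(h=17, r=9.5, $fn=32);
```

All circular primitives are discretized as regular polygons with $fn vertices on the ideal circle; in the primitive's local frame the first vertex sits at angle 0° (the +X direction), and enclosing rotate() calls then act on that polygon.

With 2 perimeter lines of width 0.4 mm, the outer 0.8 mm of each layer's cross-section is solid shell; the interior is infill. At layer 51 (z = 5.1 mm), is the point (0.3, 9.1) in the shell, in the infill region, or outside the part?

At z = 5.1 mm: the r=9.5 cylinder contributes a regular 32-gon of circumradius 9.5; (rotated 10° about Z; rotation is an isometry so areas/perimeters/island counts are preserved). Overall, the cross-section is a single solid region. Undo the 10° rotation: the query point maps to (1.876, 8.910) in the un-rotated model frame. The nearest boundary edge runs (3.64, 8.78)→(1.85, 9.32); distance from the point to it = 0.38 mm. The point is inside the cross-section, 0.38 mm from the nearest boundary — within the 0.8 mm shell band (2 × 0.4).

shell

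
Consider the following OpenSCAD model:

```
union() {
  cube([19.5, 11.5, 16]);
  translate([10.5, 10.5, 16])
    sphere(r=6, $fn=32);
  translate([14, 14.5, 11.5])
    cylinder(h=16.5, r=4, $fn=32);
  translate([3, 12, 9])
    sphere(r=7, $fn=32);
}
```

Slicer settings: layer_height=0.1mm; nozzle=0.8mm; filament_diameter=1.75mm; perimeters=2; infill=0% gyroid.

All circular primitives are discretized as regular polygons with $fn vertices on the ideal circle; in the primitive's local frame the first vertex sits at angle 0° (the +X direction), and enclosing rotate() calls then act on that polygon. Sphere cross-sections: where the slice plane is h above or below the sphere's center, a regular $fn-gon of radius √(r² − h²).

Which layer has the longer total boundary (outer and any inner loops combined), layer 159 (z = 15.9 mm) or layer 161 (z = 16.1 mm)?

Layer 159 (z = 15.9): the cube (footprint 19.5×11.5) is included at this height (perimeter 62.00 mm); the r=6 sphere at (10.5, 10.5) contributes a regular 32-gon of circumradius √(6²−0.1²) = 5.999 (perimeter = 2·32·5.999·sin(180°/32) = 37.63 mm); the r=4 cylinder at (14, 14.5) contributes a regular 32-gon of circumradius 4 (perimeter = 2·32·4.000·sin(180°/32) = 25.09 mm); the r=7 sphere at (3, 12) slices to a regular 32-gon of circumradius 1.179 (√(r²−h²) with h=6.9 from center) (perimeter = 2·32·1.179·sin(180°/32) = 7.40 mm); Taking the union: the regions partially overlap (shared area 95.62 mm²), so the edge portions inside another operand are dropped and the merged outline is re-measured after clipping — boundary = 74.90 mm. So its perimeter = 74.90 mm. Layer 161 (z = 16.1): the cube is absent (z outside [0, 16]); the r=6 sphere at (10.5, 10.5) slices to a regular 32-gon of circumradius 5.999 (√(r²−h²) with h=0.1 from center) (perimeter = 2·32·5.999·sin(180°/32) = 37.63 mm); the r=4 cylinder at (14, 14.5) gives a regular 32-gon of circumradius 4 (constant along its height) (perimeter = 2·32·4.000·sin(180°/32) = 25.09 mm); the sphere at (3, 12) does not reach this height (|z−center|=7.100 > r=7); Combining (union): the regions partially overlap (shared area 26.50 mm²), so the edge portions inside another operand are dropped and the merged outline is re-measured after clipping — boundary = 43.24 mm. So its perimeter = 43.24 mm. Layer 159 is larger (74.90 vs 43.24 mm).

layer 159 (z = 15.9 mm)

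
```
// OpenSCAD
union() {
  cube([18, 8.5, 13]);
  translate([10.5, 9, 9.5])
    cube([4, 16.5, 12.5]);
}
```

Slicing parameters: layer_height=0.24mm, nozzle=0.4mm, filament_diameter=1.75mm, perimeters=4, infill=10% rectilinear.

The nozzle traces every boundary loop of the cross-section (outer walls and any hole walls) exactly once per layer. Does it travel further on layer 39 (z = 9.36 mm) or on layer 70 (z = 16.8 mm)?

layer 39 (z = 9.36 mm)

Layer 39 (z = 9.36): the cube is present — its section is the full 18×8.5 rectangle (perimeter 53.00 mm); the cube at (10.5, 9) is not intersected at this z (z outside [9.5, 22]); Taking the union: only the 18×8.5 cube is present, so the union is just that shape — boundary = 53.00 mm. So its perimeter = 53.00 mm. Layer 70 (z = 16.8): the cube is absent (z outside [0, 13]); the 4×16.5 cube at (10.5, 9) contributes its full rectangle (perimeter 41.00 mm); Merging all regions: only the 4×16.5 cube at (10.5, 9) is present, so the union is just that shape — boundary = 41.00 mm. So its perimeter = 41.00 mm. Layer 39 is larger (53.00 vs 41.00 mm).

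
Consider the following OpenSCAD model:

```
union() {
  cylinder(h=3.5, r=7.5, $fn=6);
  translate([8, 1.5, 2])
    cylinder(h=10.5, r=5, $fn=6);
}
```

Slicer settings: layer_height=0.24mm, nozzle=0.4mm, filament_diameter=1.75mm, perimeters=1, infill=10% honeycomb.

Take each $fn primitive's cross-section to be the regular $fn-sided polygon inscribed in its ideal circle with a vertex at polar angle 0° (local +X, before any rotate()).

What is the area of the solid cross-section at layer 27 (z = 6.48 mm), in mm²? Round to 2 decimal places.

64.95 mm²

At z = 6.48 mm: the cylinder is absent (z outside [0, 3.5]); the cylinder at (8, 1.5): section is a regular 6-gon, circumradius r=5 (area = (6/2)·5.000²·sin(360°/6) = 64.95 mm²); Merging all regions: only the r=5 cylinder at (8, 1.5) is present, so the union is just that shape — area = 64.95 mm². Overall, the cross-section is a single solid region. Net area = 64.95 mm².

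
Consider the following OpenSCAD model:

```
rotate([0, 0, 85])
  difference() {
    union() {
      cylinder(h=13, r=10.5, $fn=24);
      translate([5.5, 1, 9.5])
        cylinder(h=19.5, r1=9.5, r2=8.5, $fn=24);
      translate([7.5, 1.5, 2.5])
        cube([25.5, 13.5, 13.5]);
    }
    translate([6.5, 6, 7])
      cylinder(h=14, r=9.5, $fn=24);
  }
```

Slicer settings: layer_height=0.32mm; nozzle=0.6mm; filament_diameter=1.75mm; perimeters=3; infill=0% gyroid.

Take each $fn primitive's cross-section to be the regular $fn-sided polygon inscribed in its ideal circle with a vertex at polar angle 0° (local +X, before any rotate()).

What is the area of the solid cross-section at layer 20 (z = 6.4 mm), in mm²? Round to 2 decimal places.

At z = 6.4 mm: the r=10.5 cylinder gives a regular 24-gon of circumradius 10.5 (constant along its height) (area = (24/2)·10.500²·sin(360°/24) = 342.42 mm²); the cone at (5.5, 1) is not intersected at this z (z outside [9.5, 29]); the cube at (7.5, 1.5) is present — its section is the full 25.5×13.5 rectangle (area 344.25 mm²); Taking the union: the regions partially overlap — summed areas 686.67 mm² minus the doubly-counted overlap 10.33 mm² gives 676.34 mm² — area = 676.34 mm²; the cylinder at (6.5, 6) does not reach this height (z outside [7, 21]); Subtracting the remaining from the first: none of the subtracted shapes is present at this height, so that combined region is unchanged — area = 676.34 mm²; (rotated 85° about Z; rotation is an isometry so areas/perimeters/island counts are preserved). Overall, the cross-section is a single solid region. Net area = 676.34 mm².

676.34 mm²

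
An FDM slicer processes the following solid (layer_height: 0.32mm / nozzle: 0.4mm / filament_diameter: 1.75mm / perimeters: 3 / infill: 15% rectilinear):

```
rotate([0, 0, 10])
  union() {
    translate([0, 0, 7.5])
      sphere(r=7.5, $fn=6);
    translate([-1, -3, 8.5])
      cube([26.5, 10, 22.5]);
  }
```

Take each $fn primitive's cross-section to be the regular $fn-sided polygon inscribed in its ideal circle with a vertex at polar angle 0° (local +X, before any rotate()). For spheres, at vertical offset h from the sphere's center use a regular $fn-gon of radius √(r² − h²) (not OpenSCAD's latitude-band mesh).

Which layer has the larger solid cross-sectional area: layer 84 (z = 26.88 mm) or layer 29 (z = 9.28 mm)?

layer 29 (z = 9.28 mm)

Layer 84 (z = 26.88): the sphere is absent (|z−center|=19.380 > r=7.5); the 26.5×10 cube at (-1, -3) contributes its full rectangle (area 265.00 mm²); Taking the union: only the 26.5×10 cube at (-1, -3) is present, so the union is just that shape — area = 265.00 mm²; (whole slice rotated 10° about Z — lengths, areas and connectivity unchanged). So its area = 265.00 mm². Layer 29 (z = 9.28): the r=7.5 sphere slices to a regular 6-gon of circumradius 7.286 (√(r²−h²) with h=1.78 from center) (area = (6/2)·7.286²·sin(360°/6) = 137.91 mm²); the 26.5×10 cube at (-1, -3) contributes its full rectangle (area 265.00 mm²); Merging all regions: the regions partially overlap — summed areas 402.91 mm² minus the doubly-counted overlap 63.05 mm² gives 339.86 mm² — area = 339.86 mm²; (rotated 10° about Z; rotation is an isometry so areas/perimeters/island counts are preserved). So its area = 339.86 mm². Layer 29 is larger (339.86 vs 265.00 mm²).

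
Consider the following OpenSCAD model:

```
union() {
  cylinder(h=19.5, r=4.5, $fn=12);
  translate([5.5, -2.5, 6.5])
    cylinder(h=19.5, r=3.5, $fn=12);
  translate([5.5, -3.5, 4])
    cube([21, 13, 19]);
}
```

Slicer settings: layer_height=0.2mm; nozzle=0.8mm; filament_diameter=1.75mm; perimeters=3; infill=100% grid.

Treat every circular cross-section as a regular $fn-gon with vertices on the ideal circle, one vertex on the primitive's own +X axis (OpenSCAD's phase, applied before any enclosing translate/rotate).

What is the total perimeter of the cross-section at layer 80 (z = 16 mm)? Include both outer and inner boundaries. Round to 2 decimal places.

92.71 mm

At z = 16 mm: the r=4.5 cylinder gives a regular 12-gon of circumradius 4.5 (constant along its height) (perimeter = 2·12·4.500·sin(180°/12) = 27.95 mm); the cylinder at (5.5, -2.5): section is a regular 12-gon, circumradius r=3.5 (perimeter = 2·12·3.500·sin(180°/12) = 21.74 mm); the 21×13 cube at (5.5, -3.5) contributes its full rectangle (perimeter 68.00 mm); Merging all regions: the regions partially overlap (shared area 18.52 mm²), so the edge portions inside another operand are dropped and the merged outline is re-measured after clipping — boundary = 92.71 mm. Overall, the cross-section is a single solid region. Total boundary length (outer) = 92.71 mm.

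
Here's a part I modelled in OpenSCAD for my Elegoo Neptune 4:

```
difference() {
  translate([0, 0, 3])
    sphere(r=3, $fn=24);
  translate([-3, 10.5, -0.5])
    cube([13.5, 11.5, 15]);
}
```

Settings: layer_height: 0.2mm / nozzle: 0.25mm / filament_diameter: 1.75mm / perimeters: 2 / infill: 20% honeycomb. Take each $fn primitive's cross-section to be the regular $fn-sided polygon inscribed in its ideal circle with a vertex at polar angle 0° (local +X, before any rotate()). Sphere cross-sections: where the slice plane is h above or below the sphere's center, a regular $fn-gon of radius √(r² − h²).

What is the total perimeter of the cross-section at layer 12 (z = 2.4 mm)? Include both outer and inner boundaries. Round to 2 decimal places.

At z = 2.4 mm: the r=3 sphere slices to a regular 24-gon of circumradius 2.939 (√(r²−h²) with h=0.6 from center) (perimeter = 2·24·2.939·sin(180°/24) = 18.42 mm); the cube at (-3, 10.5) (footprint 13.5×11.5) is included at this height (perimeter 50.00 mm); Subtracting the remaining from the first: starting from the r=3 sphere, the 13.5×11.5 cube at (-3, 10.5) misses the remaining region (no effect) — boundary = 18.42 mm. Overall, the cross-section is a single solid region. Total boundary length (outer) = 18.42 mm.

18.42 mm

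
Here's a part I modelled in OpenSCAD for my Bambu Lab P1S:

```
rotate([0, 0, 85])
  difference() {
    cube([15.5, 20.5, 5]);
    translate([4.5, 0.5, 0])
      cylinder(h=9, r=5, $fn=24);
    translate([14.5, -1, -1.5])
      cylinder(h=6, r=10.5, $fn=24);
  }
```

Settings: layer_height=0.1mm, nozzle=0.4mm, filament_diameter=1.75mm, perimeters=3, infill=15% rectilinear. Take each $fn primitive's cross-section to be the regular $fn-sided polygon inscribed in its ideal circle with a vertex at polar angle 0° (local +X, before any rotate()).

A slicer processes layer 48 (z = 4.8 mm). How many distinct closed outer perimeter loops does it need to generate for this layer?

1

At z = 4.8 mm: the 15.5×20.5 cube contributes its full rectangle; the cylinder at (4.5, 0.5): section is a regular 24-gon, circumradius r=5; the cylinder at (14.5, -1) does not reach this height (z outside [-1.5, 4.5]); Taking the first minus the rest: starting from the 15.5×20.5 cube, the r=5 cylinder at (4.5, 0.5) partially overlaps it — only the 42.89 mm² overlap (of its 77.65 mm²) is removed, clipping the outline — 1 connected region; (rotated 85° about Z; rotation is an isometry so areas/perimeters/island counts are preserved). The result has 1 disconnected region.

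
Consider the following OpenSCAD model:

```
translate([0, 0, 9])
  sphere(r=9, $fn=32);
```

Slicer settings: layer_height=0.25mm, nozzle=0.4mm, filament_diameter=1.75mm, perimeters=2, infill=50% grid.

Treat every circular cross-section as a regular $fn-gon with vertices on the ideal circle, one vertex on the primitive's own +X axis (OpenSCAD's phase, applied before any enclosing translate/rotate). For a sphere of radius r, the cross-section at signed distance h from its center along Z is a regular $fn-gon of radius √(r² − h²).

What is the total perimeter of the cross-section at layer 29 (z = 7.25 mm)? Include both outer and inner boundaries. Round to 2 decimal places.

At z = 7.25 mm: the r=9 sphere contributes a regular 32-gon of circumradius √(9²−1.75²) = 8.828 (perimeter = 2·32·8.828·sin(180°/32) = 55.38 mm). Overall, the cross-section is a single solid region. Total boundary length (outer) = 55.38 mm.

55.38 mm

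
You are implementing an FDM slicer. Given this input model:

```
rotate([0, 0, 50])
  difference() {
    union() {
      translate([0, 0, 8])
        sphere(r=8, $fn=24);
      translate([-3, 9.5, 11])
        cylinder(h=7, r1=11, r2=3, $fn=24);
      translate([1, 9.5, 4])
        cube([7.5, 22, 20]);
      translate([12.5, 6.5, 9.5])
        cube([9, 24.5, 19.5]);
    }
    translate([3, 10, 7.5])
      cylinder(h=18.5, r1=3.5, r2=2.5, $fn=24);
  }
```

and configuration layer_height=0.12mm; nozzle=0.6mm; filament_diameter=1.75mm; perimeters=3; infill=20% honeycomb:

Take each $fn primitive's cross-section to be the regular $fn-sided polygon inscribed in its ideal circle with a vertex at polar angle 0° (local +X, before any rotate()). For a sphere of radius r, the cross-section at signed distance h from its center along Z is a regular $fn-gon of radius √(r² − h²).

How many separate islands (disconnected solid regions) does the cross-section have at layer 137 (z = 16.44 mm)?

At z = 16.44 mm: the sphere is absent (|z−center|=8.440 > r=8); the cone at (-3, 9.5): at t=0.777 of its height the radius interpolates to r₁+(r₂−r₁)t = 4.783, giving a regular 24-gon of that circumradius; the cube at (1, 9.5) is present — its section is the full 7.5×22 rectangle; the cube at (12.5, 6.5) is present — its section is the full 9×24.5 rectangle; Combining (union): the regions partially overlap (shared area 1.32 mm²), so overlapping operands fuse into one piece — 2 connected regions; the cone at (3, 10) contributes a regular 24-gon of circumradius 3.017 (interpolated between r1=3.5 and r2=2.5 at t=0.483); After the difference (first − rest): starting from the result so far, the cone at (3, 10) partially overlaps it — only the 19.34 mm² overlap (of its 28.27 mm²) is removed, clipping the outline — 3 connected regions; (rotated 50° about Z; rotation is an isometry so areas/perimeters/island counts are preserved). Overall, the cross-section has 3 separate islands. Island count = 3.

3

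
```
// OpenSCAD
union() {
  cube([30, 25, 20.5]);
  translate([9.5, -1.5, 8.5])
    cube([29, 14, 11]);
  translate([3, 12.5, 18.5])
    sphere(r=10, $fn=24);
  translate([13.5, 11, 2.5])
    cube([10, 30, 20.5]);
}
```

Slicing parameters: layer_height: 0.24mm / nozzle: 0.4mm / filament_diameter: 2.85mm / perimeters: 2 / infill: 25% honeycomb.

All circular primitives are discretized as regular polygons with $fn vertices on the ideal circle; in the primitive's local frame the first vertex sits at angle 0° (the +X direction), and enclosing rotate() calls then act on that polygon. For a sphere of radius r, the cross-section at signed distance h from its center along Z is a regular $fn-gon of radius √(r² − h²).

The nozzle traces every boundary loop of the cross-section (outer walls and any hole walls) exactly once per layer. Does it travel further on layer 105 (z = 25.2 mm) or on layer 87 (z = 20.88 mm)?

layer 87 (z = 20.88 mm)

Layer 105 (z = 25.2): the cube does not reach this height (z outside [0, 20.5]); the cube at (9.5, -1.5) is not intersected at this z (z outside [8.5, 19.5]); the r=10 sphere at (3, 12.5) contributes a regular 24-gon of circumradius √(10²−6.7²) = 7.424 (perimeter = 2·24·7.424·sin(180°/24) = 46.51 mm); the cube at (13.5, 11) does not reach this height (z outside [2.5, 23]); Combining (union): only the r=10 sphere at (3, 12.5) is present, so the union is just that shape — boundary = 46.51 mm. So its perimeter = 46.51 mm. Layer 87 (z = 20.88): the cube does not reach this height (z outside [0, 20.5]); the cube at (9.5, -1.5) does not reach this height (z outside [8.5, 19.5]); the r=10 sphere at (3, 12.5) slices to a regular 24-gon of circumradius 9.713 (√(r²−h²) with h=2.38 from center) (perimeter = 2·24·9.713·sin(180°/24) = 60.85 mm); the 10×30 cube at (13.5, 11) contributes its full rectangle (perimeter 80.00 mm); Combining (union): the 2 present regions are separate (no shared area or edge), so areas and boundary lengths simply add and each stays a separate island — boundary = 140.85 mm. So its perimeter = 140.85 mm. Layer 87 is larger (140.85 vs 46.51 mm).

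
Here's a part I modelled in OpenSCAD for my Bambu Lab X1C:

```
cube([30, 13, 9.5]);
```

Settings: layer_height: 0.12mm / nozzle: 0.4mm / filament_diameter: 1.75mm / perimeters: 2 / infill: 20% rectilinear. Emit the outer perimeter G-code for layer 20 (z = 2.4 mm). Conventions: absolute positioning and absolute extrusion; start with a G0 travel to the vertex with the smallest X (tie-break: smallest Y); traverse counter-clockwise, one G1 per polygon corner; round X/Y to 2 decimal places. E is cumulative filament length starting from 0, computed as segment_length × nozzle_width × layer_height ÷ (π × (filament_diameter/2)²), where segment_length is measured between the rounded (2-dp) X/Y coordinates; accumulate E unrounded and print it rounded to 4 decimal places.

At z = 2.4 mm: the cube is present — its section is the full 30×13 rectangle. The outline is a single polygon with 4 vertices. Extrusion per mm of travel: 0.4 × 0.12 / (π × 0.875²) = 0.019956. Accumulating E over each segment gives final E = 1.7162.

G0 X0.00 Y0.00 Z2.40
G1 X30.00 Y0.00 E0.5987
G1 X30.00 Y13.00 E0.8581
G1 X0.00 Y13.00 E1.4568
G1 X0.00 Y0.00 E1.7162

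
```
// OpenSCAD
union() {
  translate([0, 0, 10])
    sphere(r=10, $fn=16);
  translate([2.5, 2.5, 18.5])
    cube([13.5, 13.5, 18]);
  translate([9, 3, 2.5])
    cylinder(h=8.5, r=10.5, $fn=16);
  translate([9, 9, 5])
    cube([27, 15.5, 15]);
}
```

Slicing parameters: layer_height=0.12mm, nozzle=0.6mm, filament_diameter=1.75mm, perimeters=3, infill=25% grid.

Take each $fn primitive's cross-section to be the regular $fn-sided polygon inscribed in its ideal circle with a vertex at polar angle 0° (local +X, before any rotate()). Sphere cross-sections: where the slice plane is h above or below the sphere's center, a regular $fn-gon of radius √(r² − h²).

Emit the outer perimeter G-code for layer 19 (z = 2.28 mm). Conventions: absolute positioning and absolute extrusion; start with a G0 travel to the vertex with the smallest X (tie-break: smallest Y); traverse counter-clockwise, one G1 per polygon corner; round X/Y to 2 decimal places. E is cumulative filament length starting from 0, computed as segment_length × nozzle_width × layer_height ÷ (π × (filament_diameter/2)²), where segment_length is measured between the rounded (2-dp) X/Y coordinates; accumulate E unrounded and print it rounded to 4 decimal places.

At z = 2.28 mm: the r=10 sphere contributes a regular 16-gon of circumradius √(10²−7.72²) = 6.356; the cube at (2.5, 2.5) does not reach this height (z outside [18.5, 36.5]); the cylinder at (9, 3) is absent (z outside [2.5, 11]); the cube at (9, 9) is not intersected at this z (z outside [5, 20]); Merging all regions: only the r=10 sphere is present, so the union is just that shape — 1 connected region. The outline is a single polygon with 16 vertices. Extrusion per mm of travel: 0.6 × 0.12 / (π × 0.875²) = 0.029934. Accumulating E over each segment gives final E = 1.1874.

G0 X-6.36 Y0.00 Z2.28
G1 X-5.87 Y-2.43 E0.0742
G1 X-4.49 Y-4.49 E0.1484
G1 X-2.43 Y-5.87 E0.2226
G1 X0.00 Y-6.36 E0.2969
G1 X2.43 Y-5.87 E0.3711
G1 X4.49 Y-4.49 E0.4453
G1 X5.87 Y-2.43 E0.5195
G1 X6.36 Y0.00 E0.5937
G1 X5.87 Y2.43 E0.6679
G1 X4.49 Y4.49 E0.7421
G1 X2.43 Y5.87 E0.8164
G1 X0.00 Y6.36 E0.8906
G1 X-2.43 Y5.87 E0.9648
G1 X-4.49 Y4.49 E1.0390
G1 X-5.87 Y2.43 E1.1132
G1 X-6.36 Y0.00 E1.1874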